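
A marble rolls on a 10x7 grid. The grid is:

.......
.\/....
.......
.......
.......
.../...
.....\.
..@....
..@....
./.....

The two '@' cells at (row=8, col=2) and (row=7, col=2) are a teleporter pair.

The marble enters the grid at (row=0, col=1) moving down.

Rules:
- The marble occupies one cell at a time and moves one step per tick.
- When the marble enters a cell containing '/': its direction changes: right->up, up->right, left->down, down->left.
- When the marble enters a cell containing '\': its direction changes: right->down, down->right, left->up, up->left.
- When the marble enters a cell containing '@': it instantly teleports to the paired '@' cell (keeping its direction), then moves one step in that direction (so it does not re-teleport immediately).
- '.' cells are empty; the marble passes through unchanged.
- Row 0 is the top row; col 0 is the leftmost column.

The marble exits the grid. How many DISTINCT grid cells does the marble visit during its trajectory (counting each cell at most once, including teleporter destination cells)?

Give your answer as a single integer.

Step 1: enter (0,1), '.' pass, move down to (1,1)
Step 2: enter (1,1), '\' deflects down->right, move right to (1,2)
Step 3: enter (1,2), '/' deflects right->up, move up to (0,2)
Step 4: enter (0,2), '.' pass, move up to (-1,2)
Step 5: at (-1,2) — EXIT via top edge, pos 2
Distinct cells visited: 4 (path length 4)

Answer: 4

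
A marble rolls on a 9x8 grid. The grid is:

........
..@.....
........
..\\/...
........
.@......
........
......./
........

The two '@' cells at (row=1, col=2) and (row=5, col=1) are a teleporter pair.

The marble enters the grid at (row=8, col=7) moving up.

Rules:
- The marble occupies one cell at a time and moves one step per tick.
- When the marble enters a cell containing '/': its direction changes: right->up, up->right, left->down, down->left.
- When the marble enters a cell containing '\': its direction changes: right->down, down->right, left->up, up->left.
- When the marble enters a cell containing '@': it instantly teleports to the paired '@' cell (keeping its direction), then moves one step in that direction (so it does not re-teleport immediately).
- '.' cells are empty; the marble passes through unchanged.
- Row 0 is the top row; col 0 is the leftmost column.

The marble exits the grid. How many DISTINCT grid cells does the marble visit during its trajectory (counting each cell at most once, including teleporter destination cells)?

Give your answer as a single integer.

Answer: 2

Derivation:
Step 1: enter (8,7), '.' pass, move up to (7,7)
Step 2: enter (7,7), '/' deflects up->right, move right to (7,8)
Step 3: at (7,8) — EXIT via right edge, pos 7
Distinct cells visited: 2 (path length 2)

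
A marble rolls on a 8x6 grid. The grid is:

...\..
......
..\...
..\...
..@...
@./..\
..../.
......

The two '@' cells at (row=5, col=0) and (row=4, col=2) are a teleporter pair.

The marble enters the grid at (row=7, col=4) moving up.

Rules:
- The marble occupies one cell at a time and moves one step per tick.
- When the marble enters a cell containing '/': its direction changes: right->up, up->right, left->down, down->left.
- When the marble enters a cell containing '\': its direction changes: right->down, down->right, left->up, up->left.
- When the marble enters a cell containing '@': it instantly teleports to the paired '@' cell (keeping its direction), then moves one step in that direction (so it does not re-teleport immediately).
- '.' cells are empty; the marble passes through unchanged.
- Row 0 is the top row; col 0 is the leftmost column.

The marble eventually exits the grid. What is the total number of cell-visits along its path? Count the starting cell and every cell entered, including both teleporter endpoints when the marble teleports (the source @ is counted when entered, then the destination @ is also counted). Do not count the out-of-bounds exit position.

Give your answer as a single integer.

Step 1: enter (7,4), '.' pass, move up to (6,4)
Step 2: enter (6,4), '/' deflects up->right, move right to (6,5)
Step 3: enter (6,5), '.' pass, move right to (6,6)
Step 4: at (6,6) — EXIT via right edge, pos 6
Path length (cell visits): 3

Answer: 3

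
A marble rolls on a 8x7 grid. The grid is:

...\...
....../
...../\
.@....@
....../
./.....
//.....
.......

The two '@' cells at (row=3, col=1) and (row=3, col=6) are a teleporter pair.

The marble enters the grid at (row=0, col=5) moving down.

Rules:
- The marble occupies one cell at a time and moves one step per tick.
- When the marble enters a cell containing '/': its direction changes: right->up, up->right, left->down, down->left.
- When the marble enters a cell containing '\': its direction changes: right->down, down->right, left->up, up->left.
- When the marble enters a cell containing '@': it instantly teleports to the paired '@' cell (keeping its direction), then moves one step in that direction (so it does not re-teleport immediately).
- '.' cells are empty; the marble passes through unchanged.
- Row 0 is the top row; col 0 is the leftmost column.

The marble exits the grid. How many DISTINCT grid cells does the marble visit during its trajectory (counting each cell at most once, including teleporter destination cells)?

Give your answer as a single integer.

Answer: 8

Derivation:
Step 1: enter (0,5), '.' pass, move down to (1,5)
Step 2: enter (1,5), '.' pass, move down to (2,5)
Step 3: enter (2,5), '/' deflects down->left, move left to (2,4)
Step 4: enter (2,4), '.' pass, move left to (2,3)
Step 5: enter (2,3), '.' pass, move left to (2,2)
Step 6: enter (2,2), '.' pass, move left to (2,1)
Step 7: enter (2,1), '.' pass, move left to (2,0)
Step 8: enter (2,0), '.' pass, move left to (2,-1)
Step 9: at (2,-1) — EXIT via left edge, pos 2
Distinct cells visited: 8 (path length 8)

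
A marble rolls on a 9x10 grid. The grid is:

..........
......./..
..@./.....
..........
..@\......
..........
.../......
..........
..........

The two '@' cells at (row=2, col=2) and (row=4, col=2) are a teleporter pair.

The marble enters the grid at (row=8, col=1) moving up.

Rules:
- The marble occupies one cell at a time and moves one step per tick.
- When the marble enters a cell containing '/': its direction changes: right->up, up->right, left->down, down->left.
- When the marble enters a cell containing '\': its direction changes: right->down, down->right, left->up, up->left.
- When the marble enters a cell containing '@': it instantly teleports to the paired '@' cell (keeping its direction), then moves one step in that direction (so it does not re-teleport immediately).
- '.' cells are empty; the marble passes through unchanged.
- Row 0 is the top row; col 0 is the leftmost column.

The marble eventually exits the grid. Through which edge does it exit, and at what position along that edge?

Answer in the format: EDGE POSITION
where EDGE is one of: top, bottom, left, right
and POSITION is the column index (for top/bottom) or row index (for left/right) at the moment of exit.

Answer: top 1

Derivation:
Step 1: enter (8,1), '.' pass, move up to (7,1)
Step 2: enter (7,1), '.' pass, move up to (6,1)
Step 3: enter (6,1), '.' pass, move up to (5,1)
Step 4: enter (5,1), '.' pass, move up to (4,1)
Step 5: enter (4,1), '.' pass, move up to (3,1)
Step 6: enter (3,1), '.' pass, move up to (2,1)
Step 7: enter (2,1), '.' pass, move up to (1,1)
Step 8: enter (1,1), '.' pass, move up to (0,1)
Step 9: enter (0,1), '.' pass, move up to (-1,1)
Step 10: at (-1,1) — EXIT via top edge, pos 1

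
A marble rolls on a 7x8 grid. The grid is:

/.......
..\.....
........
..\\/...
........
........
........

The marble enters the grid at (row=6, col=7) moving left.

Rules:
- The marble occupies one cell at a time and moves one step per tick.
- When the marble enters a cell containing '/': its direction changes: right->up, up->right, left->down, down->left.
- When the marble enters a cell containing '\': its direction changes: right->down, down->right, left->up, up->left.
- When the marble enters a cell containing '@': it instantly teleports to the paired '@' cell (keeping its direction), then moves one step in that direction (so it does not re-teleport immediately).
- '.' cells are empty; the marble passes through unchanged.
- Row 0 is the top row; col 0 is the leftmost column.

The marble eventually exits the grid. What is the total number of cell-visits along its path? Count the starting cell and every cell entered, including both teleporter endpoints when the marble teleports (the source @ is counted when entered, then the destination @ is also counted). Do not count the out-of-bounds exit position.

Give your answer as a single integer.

Step 1: enter (6,7), '.' pass, move left to (6,6)
Step 2: enter (6,6), '.' pass, move left to (6,5)
Step 3: enter (6,5), '.' pass, move left to (6,4)
Step 4: enter (6,4), '.' pass, move left to (6,3)
Step 5: enter (6,3), '.' pass, move left to (6,2)
Step 6: enter (6,2), '.' pass, move left to (6,1)
Step 7: enter (6,1), '.' pass, move left to (6,0)
Step 8: enter (6,0), '.' pass, move left to (6,-1)
Step 9: at (6,-1) — EXIT via left edge, pos 6
Path length (cell visits): 8

Answer: 8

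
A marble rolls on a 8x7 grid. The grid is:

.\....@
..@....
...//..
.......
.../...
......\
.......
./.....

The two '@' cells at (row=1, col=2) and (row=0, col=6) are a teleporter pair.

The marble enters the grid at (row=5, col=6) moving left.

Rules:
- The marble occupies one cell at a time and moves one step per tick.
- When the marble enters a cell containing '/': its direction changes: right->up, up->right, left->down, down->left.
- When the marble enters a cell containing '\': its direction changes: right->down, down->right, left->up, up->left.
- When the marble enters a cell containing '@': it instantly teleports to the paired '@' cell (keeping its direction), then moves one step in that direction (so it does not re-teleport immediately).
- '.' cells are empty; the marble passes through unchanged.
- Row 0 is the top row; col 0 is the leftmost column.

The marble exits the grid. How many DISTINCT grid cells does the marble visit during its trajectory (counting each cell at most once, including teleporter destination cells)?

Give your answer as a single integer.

Answer: 8

Derivation:
Step 1: enter (5,6), '\' deflects left->up, move up to (4,6)
Step 2: enter (4,6), '.' pass, move up to (3,6)
Step 3: enter (3,6), '.' pass, move up to (2,6)
Step 4: enter (2,6), '.' pass, move up to (1,6)
Step 5: enter (1,6), '.' pass, move up to (0,6)
Step 6: enter (0,6), '@' teleport (0,6)->(1,2), also enter (1,2), move up to (0,2)
Step 7: enter (0,2), '.' pass, move up to (-1,2)
Step 8: at (-1,2) — EXIT via top edge, pos 2
Distinct cells visited: 8 (path length 8)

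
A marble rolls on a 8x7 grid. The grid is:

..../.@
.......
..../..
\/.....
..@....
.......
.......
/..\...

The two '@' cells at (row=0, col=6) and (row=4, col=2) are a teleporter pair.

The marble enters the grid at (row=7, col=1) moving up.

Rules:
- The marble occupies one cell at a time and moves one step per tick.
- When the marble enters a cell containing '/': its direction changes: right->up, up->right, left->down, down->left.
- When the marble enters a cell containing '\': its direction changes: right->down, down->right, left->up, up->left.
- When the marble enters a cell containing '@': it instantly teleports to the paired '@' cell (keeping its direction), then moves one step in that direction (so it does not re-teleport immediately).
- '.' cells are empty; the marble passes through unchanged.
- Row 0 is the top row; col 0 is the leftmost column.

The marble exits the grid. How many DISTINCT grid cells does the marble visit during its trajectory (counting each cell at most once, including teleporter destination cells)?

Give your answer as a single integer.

Answer: 10

Derivation:
Step 1: enter (7,1), '.' pass, move up to (6,1)
Step 2: enter (6,1), '.' pass, move up to (5,1)
Step 3: enter (5,1), '.' pass, move up to (4,1)
Step 4: enter (4,1), '.' pass, move up to (3,1)
Step 5: enter (3,1), '/' deflects up->right, move right to (3,2)
Step 6: enter (3,2), '.' pass, move right to (3,3)
Step 7: enter (3,3), '.' pass, move right to (3,4)
Step 8: enter (3,4), '.' pass, move right to (3,5)
Step 9: enter (3,5), '.' pass, move right to (3,6)
Step 10: enter (3,6), '.' pass, move right to (3,7)
Step 11: at (3,7) — EXIT via right edge, pos 3
Distinct cells visited: 10 (path length 10)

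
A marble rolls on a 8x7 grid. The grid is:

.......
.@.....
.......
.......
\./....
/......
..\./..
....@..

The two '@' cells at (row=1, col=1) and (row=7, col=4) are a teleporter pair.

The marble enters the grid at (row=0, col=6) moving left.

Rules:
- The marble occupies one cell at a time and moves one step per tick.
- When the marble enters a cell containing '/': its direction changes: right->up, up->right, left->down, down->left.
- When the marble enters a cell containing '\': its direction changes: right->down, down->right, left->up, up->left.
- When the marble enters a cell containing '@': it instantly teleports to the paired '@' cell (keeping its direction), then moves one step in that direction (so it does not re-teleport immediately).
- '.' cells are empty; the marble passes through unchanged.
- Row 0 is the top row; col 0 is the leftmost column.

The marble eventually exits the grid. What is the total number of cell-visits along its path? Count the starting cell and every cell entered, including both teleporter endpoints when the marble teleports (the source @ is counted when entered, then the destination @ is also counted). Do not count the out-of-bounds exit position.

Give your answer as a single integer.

Answer: 7

Derivation:
Step 1: enter (0,6), '.' pass, move left to (0,5)
Step 2: enter (0,5), '.' pass, move left to (0,4)
Step 3: enter (0,4), '.' pass, move left to (0,3)
Step 4: enter (0,3), '.' pass, move left to (0,2)
Step 5: enter (0,2), '.' pass, move left to (0,1)
Step 6: enter (0,1), '.' pass, move left to (0,0)
Step 7: enter (0,0), '.' pass, move left to (0,-1)
Step 8: at (0,-1) — EXIT via left edge, pos 0
Path length (cell visits): 7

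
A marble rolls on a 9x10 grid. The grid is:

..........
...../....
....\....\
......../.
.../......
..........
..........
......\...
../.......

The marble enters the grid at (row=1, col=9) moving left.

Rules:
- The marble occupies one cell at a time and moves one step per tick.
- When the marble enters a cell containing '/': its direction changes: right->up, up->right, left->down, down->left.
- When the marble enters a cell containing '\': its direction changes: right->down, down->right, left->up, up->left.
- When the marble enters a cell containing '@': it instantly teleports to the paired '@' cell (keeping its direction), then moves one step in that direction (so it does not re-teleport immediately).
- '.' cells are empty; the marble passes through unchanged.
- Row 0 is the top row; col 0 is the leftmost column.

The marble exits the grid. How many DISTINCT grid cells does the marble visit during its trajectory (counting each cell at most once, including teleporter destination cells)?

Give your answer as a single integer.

Step 1: enter (1,9), '.' pass, move left to (1,8)
Step 2: enter (1,8), '.' pass, move left to (1,7)
Step 3: enter (1,7), '.' pass, move left to (1,6)
Step 4: enter (1,6), '.' pass, move left to (1,5)
Step 5: enter (1,5), '/' deflects left->down, move down to (2,5)
Step 6: enter (2,5), '.' pass, move down to (3,5)
Step 7: enter (3,5), '.' pass, move down to (4,5)
Step 8: enter (4,5), '.' pass, move down to (5,5)
Step 9: enter (5,5), '.' pass, move down to (6,5)
Step 10: enter (6,5), '.' pass, move down to (7,5)
Step 11: enter (7,5), '.' pass, move down to (8,5)
Step 12: enter (8,5), '.' pass, move down to (9,5)
Step 13: at (9,5) — EXIT via bottom edge, pos 5
Distinct cells visited: 12 (path length 12)

Answer: 12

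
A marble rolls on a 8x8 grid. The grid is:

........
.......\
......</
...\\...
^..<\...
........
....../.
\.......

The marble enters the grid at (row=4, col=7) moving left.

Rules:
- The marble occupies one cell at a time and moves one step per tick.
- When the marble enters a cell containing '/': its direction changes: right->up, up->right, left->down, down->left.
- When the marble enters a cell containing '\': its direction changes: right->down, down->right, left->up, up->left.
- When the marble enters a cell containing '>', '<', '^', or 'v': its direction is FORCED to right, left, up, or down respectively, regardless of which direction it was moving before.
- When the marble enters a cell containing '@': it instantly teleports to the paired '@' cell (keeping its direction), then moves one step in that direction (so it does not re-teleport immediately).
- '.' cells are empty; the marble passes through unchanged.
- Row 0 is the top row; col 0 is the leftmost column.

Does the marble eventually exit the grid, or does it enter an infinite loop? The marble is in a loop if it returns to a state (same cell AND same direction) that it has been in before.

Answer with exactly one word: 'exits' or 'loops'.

Answer: exits

Derivation:
Step 1: enter (4,7), '.' pass, move left to (4,6)
Step 2: enter (4,6), '.' pass, move left to (4,5)
Step 3: enter (4,5), '.' pass, move left to (4,4)
Step 4: enter (4,4), '\' deflects left->up, move up to (3,4)
Step 5: enter (3,4), '\' deflects up->left, move left to (3,3)
Step 6: enter (3,3), '\' deflects left->up, move up to (2,3)
Step 7: enter (2,3), '.' pass, move up to (1,3)
Step 8: enter (1,3), '.' pass, move up to (0,3)
Step 9: enter (0,3), '.' pass, move up to (-1,3)
Step 10: at (-1,3) — EXIT via top edge, pos 3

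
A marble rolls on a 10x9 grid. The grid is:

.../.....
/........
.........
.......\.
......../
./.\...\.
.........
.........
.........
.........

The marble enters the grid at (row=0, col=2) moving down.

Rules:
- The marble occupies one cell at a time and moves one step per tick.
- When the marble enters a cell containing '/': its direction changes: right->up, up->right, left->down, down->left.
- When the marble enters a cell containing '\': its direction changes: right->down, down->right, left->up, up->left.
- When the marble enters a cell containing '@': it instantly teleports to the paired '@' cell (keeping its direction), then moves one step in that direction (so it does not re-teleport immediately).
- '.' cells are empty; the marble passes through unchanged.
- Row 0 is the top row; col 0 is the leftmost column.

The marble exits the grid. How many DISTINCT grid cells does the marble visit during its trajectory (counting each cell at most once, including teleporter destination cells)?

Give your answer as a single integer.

Step 1: enter (0,2), '.' pass, move down to (1,2)
Step 2: enter (1,2), '.' pass, move down to (2,2)
Step 3: enter (2,2), '.' pass, move down to (3,2)
Step 4: enter (3,2), '.' pass, move down to (4,2)
Step 5: enter (4,2), '.' pass, move down to (5,2)
Step 6: enter (5,2), '.' pass, move down to (6,2)
Step 7: enter (6,2), '.' pass, move down to (7,2)
Step 8: enter (7,2), '.' pass, move down to (8,2)
Step 9: enter (8,2), '.' pass, move down to (9,2)
Step 10: enter (9,2), '.' pass, move down to (10,2)
Step 11: at (10,2) — EXIT via bottom edge, pos 2
Distinct cells visited: 10 (path length 10)

Answer: 10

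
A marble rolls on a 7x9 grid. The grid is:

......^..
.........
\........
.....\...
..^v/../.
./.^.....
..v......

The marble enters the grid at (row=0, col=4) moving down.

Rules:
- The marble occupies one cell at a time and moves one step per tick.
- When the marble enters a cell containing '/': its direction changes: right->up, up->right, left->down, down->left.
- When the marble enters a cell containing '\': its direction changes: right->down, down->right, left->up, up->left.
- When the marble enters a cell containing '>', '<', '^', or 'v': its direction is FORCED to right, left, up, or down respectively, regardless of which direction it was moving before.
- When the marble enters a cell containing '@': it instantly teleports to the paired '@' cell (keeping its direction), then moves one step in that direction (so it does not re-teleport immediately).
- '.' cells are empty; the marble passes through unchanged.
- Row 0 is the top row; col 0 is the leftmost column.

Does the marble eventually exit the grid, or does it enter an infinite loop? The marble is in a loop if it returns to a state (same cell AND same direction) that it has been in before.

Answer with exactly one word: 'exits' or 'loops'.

Step 1: enter (0,4), '.' pass, move down to (1,4)
Step 2: enter (1,4), '.' pass, move down to (2,4)
Step 3: enter (2,4), '.' pass, move down to (3,4)
Step 4: enter (3,4), '.' pass, move down to (4,4)
Step 5: enter (4,4), '/' deflects down->left, move left to (4,3)
Step 6: enter (4,3), 'v' forces left->down, move down to (5,3)
Step 7: enter (5,3), '^' forces down->up, move up to (4,3)
Step 8: enter (4,3), 'v' forces up->down, move down to (5,3)
Step 9: at (5,3) dir=down — LOOP DETECTED (seen before)

Answer: loops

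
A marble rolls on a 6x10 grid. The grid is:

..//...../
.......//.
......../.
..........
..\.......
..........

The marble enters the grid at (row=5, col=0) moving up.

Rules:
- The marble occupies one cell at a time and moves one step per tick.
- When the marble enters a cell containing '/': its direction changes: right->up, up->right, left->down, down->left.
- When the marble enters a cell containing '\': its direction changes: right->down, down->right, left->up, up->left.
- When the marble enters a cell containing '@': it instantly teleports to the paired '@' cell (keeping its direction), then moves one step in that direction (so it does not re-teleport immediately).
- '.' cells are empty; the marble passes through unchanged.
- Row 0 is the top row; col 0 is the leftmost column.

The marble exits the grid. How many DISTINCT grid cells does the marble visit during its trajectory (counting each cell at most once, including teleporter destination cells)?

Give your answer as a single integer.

Answer: 6

Derivation:
Step 1: enter (5,0), '.' pass, move up to (4,0)
Step 2: enter (4,0), '.' pass, move up to (3,0)
Step 3: enter (3,0), '.' pass, move up to (2,0)
Step 4: enter (2,0), '.' pass, move up to (1,0)
Step 5: enter (1,0), '.' pass, move up to (0,0)
Step 6: enter (0,0), '.' pass, move up to (-1,0)
Step 7: at (-1,0) — EXIT via top edge, pos 0
Distinct cells visited: 6 (path length 6)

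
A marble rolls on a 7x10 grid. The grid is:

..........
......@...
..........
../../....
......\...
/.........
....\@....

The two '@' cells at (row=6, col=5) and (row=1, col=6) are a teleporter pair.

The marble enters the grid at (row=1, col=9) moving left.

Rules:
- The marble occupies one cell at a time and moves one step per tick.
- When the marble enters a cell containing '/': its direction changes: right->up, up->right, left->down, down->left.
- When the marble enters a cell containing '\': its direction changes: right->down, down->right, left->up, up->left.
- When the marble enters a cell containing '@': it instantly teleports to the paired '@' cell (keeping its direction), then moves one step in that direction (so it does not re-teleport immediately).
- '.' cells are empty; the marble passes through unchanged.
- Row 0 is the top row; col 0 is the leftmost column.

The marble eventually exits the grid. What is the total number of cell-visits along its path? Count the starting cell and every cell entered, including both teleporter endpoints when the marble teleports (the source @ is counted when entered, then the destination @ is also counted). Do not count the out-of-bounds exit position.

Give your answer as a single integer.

Answer: 12

Derivation:
Step 1: enter (1,9), '.' pass, move left to (1,8)
Step 2: enter (1,8), '.' pass, move left to (1,7)
Step 3: enter (1,7), '.' pass, move left to (1,6)
Step 4: enter (1,6), '@' teleport (1,6)->(6,5), also enter (6,5), move left to (6,4)
Step 5: enter (6,4), '\' deflects left->up, move up to (5,4)
Step 6: enter (5,4), '.' pass, move up to (4,4)
Step 7: enter (4,4), '.' pass, move up to (3,4)
Step 8: enter (3,4), '.' pass, move up to (2,4)
Step 9: enter (2,4), '.' pass, move up to (1,4)
Step 10: enter (1,4), '.' pass, move up to (0,4)
Step 11: enter (0,4), '.' pass, move up to (-1,4)
Step 12: at (-1,4) — EXIT via top edge, pos 4
Path length (cell visits): 12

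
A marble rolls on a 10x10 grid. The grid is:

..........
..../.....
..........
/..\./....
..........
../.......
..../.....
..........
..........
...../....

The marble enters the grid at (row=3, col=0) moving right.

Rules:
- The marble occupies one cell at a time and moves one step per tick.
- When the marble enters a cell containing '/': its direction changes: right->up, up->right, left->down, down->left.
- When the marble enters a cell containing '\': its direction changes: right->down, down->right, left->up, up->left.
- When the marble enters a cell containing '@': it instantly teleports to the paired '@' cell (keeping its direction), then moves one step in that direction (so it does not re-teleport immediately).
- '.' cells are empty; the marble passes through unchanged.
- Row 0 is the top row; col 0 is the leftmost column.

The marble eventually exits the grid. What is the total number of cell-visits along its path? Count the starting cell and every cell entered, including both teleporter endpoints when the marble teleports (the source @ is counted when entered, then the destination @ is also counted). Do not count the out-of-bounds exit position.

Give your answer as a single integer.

Step 1: enter (3,0), '/' deflects right->up, move up to (2,0)
Step 2: enter (2,0), '.' pass, move up to (1,0)
Step 3: enter (1,0), '.' pass, move up to (0,0)
Step 4: enter (0,0), '.' pass, move up to (-1,0)
Step 5: at (-1,0) — EXIT via top edge, pos 0
Path length (cell visits): 4

Answer: 4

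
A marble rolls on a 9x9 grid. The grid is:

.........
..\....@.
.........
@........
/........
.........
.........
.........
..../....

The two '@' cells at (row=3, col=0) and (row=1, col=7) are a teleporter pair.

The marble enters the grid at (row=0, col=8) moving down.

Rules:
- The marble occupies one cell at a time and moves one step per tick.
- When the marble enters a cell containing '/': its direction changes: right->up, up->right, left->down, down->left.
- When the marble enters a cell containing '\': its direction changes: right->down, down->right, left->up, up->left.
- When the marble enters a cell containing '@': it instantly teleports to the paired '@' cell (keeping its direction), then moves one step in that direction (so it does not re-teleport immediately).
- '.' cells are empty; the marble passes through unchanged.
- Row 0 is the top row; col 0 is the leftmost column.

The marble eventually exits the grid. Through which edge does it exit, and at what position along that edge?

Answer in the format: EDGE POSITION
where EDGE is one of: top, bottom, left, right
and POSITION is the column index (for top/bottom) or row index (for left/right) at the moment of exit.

Step 1: enter (0,8), '.' pass, move down to (1,8)
Step 2: enter (1,8), '.' pass, move down to (2,8)
Step 3: enter (2,8), '.' pass, move down to (3,8)
Step 4: enter (3,8), '.' pass, move down to (4,8)
Step 5: enter (4,8), '.' pass, move down to (5,8)
Step 6: enter (5,8), '.' pass, move down to (6,8)
Step 7: enter (6,8), '.' pass, move down to (7,8)
Step 8: enter (7,8), '.' pass, move down to (8,8)
Step 9: enter (8,8), '.' pass, move down to (9,8)
Step 10: at (9,8) — EXIT via bottom edge, pos 8

Answer: bottom 8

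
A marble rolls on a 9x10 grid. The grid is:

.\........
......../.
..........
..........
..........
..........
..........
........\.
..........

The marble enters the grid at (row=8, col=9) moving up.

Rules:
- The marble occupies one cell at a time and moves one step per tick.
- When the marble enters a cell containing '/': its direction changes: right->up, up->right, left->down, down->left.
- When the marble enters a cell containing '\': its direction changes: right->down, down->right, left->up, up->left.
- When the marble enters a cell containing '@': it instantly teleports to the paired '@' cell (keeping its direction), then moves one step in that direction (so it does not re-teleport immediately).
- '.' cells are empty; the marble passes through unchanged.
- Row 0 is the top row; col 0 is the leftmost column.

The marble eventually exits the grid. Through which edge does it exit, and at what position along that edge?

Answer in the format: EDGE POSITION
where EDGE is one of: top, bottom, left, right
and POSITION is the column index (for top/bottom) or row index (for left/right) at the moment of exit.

Step 1: enter (8,9), '.' pass, move up to (7,9)
Step 2: enter (7,9), '.' pass, move up to (6,9)
Step 3: enter (6,9), '.' pass, move up to (5,9)
Step 4: enter (5,9), '.' pass, move up to (4,9)
Step 5: enter (4,9), '.' pass, move up to (3,9)
Step 6: enter (3,9), '.' pass, move up to (2,9)
Step 7: enter (2,9), '.' pass, move up to (1,9)
Step 8: enter (1,9), '.' pass, move up to (0,9)
Step 9: enter (0,9), '.' pass, move up to (-1,9)
Step 10: at (-1,9) — EXIT via top edge, pos 9

Answer: top 9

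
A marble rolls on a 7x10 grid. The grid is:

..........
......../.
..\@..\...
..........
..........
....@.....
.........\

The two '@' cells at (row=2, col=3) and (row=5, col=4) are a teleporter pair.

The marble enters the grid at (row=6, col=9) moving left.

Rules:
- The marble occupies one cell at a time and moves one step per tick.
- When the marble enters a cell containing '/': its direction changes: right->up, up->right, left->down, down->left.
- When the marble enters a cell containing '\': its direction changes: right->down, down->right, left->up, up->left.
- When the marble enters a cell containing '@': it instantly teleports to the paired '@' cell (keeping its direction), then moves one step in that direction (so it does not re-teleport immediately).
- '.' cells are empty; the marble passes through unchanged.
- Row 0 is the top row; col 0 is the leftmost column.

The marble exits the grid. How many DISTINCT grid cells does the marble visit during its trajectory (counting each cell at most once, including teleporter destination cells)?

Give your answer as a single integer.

Answer: 7

Derivation:
Step 1: enter (6,9), '\' deflects left->up, move up to (5,9)
Step 2: enter (5,9), '.' pass, move up to (4,9)
Step 3: enter (4,9), '.' pass, move up to (3,9)
Step 4: enter (3,9), '.' pass, move up to (2,9)
Step 5: enter (2,9), '.' pass, move up to (1,9)
Step 6: enter (1,9), '.' pass, move up to (0,9)
Step 7: enter (0,9), '.' pass, move up to (-1,9)
Step 8: at (-1,9) — EXIT via top edge, pos 9
Distinct cells visited: 7 (path length 7)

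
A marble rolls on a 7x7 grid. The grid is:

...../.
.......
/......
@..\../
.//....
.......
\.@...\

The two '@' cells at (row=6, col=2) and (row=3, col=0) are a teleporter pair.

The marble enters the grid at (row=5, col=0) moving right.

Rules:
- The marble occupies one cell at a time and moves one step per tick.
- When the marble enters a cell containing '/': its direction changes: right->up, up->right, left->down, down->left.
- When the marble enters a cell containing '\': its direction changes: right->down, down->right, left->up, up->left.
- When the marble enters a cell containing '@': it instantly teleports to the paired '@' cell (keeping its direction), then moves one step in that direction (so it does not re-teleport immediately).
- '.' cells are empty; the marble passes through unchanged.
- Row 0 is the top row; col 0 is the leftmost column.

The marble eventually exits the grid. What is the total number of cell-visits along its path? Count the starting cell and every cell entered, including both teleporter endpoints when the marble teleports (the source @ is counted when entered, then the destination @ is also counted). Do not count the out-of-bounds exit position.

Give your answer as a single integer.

Step 1: enter (5,0), '.' pass, move right to (5,1)
Step 2: enter (5,1), '.' pass, move right to (5,2)
Step 3: enter (5,2), '.' pass, move right to (5,3)
Step 4: enter (5,3), '.' pass, move right to (5,4)
Step 5: enter (5,4), '.' pass, move right to (5,5)
Step 6: enter (5,5), '.' pass, move right to (5,6)
Step 7: enter (5,6), '.' pass, move right to (5,7)
Step 8: at (5,7) — EXIT via right edge, pos 5
Path length (cell visits): 7

Answer: 7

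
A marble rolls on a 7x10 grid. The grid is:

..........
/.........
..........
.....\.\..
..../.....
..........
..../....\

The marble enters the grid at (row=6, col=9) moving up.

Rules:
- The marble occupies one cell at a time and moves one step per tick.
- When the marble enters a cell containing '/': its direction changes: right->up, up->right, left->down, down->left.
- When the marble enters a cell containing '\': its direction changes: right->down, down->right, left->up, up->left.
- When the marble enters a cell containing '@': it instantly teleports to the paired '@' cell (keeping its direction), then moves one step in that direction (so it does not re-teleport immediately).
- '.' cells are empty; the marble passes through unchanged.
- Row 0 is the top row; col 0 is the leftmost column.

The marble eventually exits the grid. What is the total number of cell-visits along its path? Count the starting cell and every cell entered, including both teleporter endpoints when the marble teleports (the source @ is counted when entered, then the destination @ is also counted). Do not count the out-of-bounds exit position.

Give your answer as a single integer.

Answer: 6

Derivation:
Step 1: enter (6,9), '\' deflects up->left, move left to (6,8)
Step 2: enter (6,8), '.' pass, move left to (6,7)
Step 3: enter (6,7), '.' pass, move left to (6,6)
Step 4: enter (6,6), '.' pass, move left to (6,5)
Step 5: enter (6,5), '.' pass, move left to (6,4)
Step 6: enter (6,4), '/' deflects left->down, move down to (7,4)
Step 7: at (7,4) — EXIT via bottom edge, pos 4
Path length (cell visits): 6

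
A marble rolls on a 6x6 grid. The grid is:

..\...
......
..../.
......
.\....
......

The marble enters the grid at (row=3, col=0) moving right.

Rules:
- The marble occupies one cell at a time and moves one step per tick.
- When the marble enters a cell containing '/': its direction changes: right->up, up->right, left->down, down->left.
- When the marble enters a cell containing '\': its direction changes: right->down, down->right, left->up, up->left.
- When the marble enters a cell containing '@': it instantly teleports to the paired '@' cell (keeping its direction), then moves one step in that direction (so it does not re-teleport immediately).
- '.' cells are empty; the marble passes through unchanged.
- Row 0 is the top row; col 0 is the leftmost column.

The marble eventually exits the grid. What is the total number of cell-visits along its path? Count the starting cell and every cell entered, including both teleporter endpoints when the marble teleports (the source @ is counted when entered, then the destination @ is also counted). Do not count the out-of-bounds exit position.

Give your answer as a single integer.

Answer: 6

Derivation:
Step 1: enter (3,0), '.' pass, move right to (3,1)
Step 2: enter (3,1), '.' pass, move right to (3,2)
Step 3: enter (3,2), '.' pass, move right to (3,3)
Step 4: enter (3,3), '.' pass, move right to (3,4)
Step 5: enter (3,4), '.' pass, move right to (3,5)
Step 6: enter (3,5), '.' pass, move right to (3,6)
Step 7: at (3,6) — EXIT via right edge, pos 3
Path length (cell visits): 6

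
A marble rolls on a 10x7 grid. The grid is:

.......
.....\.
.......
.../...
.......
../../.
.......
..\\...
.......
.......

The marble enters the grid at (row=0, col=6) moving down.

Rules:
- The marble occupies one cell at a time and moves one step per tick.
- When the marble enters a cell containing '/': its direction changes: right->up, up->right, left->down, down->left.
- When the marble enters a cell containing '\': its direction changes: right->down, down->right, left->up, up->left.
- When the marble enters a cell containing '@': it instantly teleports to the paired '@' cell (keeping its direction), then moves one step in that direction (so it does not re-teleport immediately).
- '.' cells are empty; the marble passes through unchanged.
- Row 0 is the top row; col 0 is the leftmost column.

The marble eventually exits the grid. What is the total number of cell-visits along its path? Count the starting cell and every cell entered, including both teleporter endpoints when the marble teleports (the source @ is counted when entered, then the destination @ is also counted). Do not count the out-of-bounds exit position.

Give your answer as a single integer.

Step 1: enter (0,6), '.' pass, move down to (1,6)
Step 2: enter (1,6), '.' pass, move down to (2,6)
Step 3: enter (2,6), '.' pass, move down to (3,6)
Step 4: enter (3,6), '.' pass, move down to (4,6)
Step 5: enter (4,6), '.' pass, move down to (5,6)
Step 6: enter (5,6), '.' pass, move down to (6,6)
Step 7: enter (6,6), '.' pass, move down to (7,6)
Step 8: enter (7,6), '.' pass, move down to (8,6)
Step 9: enter (8,6), '.' pass, move down to (9,6)
Step 10: enter (9,6), '.' pass, move down to (10,6)
Step 11: at (10,6) — EXIT via bottom edge, pos 6
Path length (cell visits): 10

Answer: 10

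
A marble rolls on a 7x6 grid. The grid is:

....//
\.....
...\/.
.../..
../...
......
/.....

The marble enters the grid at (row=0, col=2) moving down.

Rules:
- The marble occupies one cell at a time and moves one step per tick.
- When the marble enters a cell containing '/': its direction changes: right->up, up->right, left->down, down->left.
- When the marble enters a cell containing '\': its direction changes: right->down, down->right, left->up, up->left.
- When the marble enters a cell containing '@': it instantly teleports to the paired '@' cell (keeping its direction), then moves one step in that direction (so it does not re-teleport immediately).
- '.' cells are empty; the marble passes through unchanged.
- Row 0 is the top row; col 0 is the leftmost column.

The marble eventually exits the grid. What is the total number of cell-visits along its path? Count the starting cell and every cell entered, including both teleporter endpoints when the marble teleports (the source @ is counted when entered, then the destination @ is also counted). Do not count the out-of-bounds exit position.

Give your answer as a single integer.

Answer: 7

Derivation:
Step 1: enter (0,2), '.' pass, move down to (1,2)
Step 2: enter (1,2), '.' pass, move down to (2,2)
Step 3: enter (2,2), '.' pass, move down to (3,2)
Step 4: enter (3,2), '.' pass, move down to (4,2)
Step 5: enter (4,2), '/' deflects down->left, move left to (4,1)
Step 6: enter (4,1), '.' pass, move left to (4,0)
Step 7: enter (4,0), '.' pass, move left to (4,-1)
Step 8: at (4,-1) — EXIT via left edge, pos 4
Path length (cell visits): 7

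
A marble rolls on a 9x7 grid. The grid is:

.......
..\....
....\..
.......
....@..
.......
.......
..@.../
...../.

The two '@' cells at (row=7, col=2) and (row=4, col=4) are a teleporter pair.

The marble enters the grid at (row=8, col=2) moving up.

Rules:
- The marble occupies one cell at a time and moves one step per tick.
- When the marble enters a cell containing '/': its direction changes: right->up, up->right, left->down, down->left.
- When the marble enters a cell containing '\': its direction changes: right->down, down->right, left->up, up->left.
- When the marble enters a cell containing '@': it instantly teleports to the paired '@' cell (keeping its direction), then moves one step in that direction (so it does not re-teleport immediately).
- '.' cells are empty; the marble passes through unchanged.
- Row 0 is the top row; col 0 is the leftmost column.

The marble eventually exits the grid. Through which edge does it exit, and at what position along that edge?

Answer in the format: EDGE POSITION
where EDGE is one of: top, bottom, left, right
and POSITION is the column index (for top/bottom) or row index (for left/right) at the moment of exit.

Step 1: enter (8,2), '.' pass, move up to (7,2)
Step 2: enter (7,2), '@' teleport (7,2)->(4,4), also enter (4,4), move up to (3,4)
Step 3: enter (3,4), '.' pass, move up to (2,4)
Step 4: enter (2,4), '\' deflects up->left, move left to (2,3)
Step 5: enter (2,3), '.' pass, move left to (2,2)
Step 6: enter (2,2), '.' pass, move left to (2,1)
Step 7: enter (2,1), '.' pass, move left to (2,0)
Step 8: enter (2,0), '.' pass, move left to (2,-1)
Step 9: at (2,-1) — EXIT via left edge, pos 2

Answer: left 2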